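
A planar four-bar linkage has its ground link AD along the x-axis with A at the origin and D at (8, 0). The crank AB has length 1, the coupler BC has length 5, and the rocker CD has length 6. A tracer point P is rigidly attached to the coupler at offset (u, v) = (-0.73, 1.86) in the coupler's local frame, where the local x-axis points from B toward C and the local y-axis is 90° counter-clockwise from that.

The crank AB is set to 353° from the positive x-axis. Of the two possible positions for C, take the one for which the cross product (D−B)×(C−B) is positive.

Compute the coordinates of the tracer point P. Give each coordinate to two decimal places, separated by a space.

-0.97 0.24

A=(0,0), D=(8.00,0)
B = A + 1.00·(cos353°, sin353°) = (0.9925, -0.1219)
|BD| = 7.0085
circle(B,5.00) ∩ circle(D,6.00): a=2.7195, h=4.1958
  candidates: C₊=(3.6387,4.1205) cross=29.406; C₋=(3.7846,-4.2697) cross=-29.406
  mode + wants cross > 0 → take C=(3.6387,4.1205) (cross=29.406)
ex = (C−B)/|BC| = (0.5292,0.8485); ey = (-0.8485,0.5292)
P = B + -0.73·ex + 1.86·ey = (-0.9720,0.2431)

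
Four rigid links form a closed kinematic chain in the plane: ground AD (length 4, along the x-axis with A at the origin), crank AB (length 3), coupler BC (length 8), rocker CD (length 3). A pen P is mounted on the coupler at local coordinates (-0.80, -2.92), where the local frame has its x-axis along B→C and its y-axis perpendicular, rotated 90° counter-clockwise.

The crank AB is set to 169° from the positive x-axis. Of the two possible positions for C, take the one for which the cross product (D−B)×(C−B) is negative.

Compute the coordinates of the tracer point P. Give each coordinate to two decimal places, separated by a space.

-4.96 -1.69

A=(0,0), D=(4.00,0)
B = A + 3.00·(cos169°, sin169°) = (-2.9449, 0.5724)
|BD| = 6.9684
circle(B,8.00) ∩ circle(D,3.00): a=7.4306, h=2.9642
  candidates: C₊=(4.7041,2.9162) cross=20.656; C₋=(4.2171,-2.9921) cross=-20.656
  mode - wants cross < 0 → take C=(4.2171,-2.9921) (cross=-20.656)
ex = (C−B)/|BC| = (0.8952,-0.4456); ey = (0.4456,0.8952)
P = B + -0.80·ex + -2.92·ey = (-4.9621,-1.6852)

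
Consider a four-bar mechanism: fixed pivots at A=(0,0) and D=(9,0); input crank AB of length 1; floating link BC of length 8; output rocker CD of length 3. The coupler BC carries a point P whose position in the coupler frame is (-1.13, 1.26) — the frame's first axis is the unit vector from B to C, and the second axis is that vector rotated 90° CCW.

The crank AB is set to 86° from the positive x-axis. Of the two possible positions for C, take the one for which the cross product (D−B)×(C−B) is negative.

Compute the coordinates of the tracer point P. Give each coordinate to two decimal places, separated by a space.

A=(0,0), D=(9.00,0)
B = A + 1.00·(cos86°, sin86°) = (0.0698, 0.9976)
|BD| = 8.9858
circle(B,8.00) ∩ circle(D,3.00): a=7.5533, h=2.6359
  candidates: C₊=(7.8690,2.7786) cross=23.686; C₋=(7.2837,-2.4606) cross=-23.686
  mode - wants cross < 0 → take C=(7.2837,-2.4606) (cross=-23.686)
ex = (C−B)/|BC| = (0.9017,-0.4323); ey = (0.4323,0.9017)
P = B + -1.13·ex + 1.26·ey = (-0.4046,2.6222)

-0.40 2.62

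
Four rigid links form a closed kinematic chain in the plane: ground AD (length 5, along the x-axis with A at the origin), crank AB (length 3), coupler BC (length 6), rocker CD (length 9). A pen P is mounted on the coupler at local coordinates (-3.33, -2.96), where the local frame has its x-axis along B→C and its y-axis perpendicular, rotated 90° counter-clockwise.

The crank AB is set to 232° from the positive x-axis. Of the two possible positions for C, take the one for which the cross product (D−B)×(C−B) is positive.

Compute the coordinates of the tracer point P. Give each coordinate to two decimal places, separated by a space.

A=(0,0), D=(5.00,0)
B = A + 3.00·(cos232°, sin232°) = (-1.8470, -2.3640)
|BD| = 7.2436
circle(B,6.00) ∩ circle(D,9.00): a=0.5156, h=5.9778
  candidates: C₊=(-3.3105,3.4547) cross=43.301; C₋=(0.5913,-7.8462) cross=-43.301
  mode + wants cross > 0 → take C=(-3.3105,3.4547) (cross=43.301)
ex = (C−B)/|BC| = (-0.2439,0.9698); ey = (-0.9698,-0.2439)
P = B + -3.33·ex + -2.96·ey = (1.8359,-4.8714)

1.84 -4.87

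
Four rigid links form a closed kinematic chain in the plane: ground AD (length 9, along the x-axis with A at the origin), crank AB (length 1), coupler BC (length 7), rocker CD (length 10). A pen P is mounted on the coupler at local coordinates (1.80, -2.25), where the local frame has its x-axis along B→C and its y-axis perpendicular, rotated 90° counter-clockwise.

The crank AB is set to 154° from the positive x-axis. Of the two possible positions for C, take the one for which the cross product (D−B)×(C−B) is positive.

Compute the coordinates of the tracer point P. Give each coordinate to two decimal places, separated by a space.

A=(0,0), D=(9.00,0)
B = A + 1.00·(cos154°, sin154°) = (-0.8988, 0.4384)
|BD| = 9.9085
circle(B,7.00) ∩ circle(D,10.00): a=2.3807, h=6.5827
  candidates: C₊=(1.7708,6.9093) cross=65.225; C₋=(1.1883,-6.2432) cross=-65.225
  mode + wants cross > 0 → take C=(1.7708,6.9093) (cross=65.225)
ex = (C−B)/|BC| = (0.3814,0.9244); ey = (-0.9244,0.3814)
P = B + 1.80·ex + -2.25·ey = (1.8676,1.2442)

1.87 1.24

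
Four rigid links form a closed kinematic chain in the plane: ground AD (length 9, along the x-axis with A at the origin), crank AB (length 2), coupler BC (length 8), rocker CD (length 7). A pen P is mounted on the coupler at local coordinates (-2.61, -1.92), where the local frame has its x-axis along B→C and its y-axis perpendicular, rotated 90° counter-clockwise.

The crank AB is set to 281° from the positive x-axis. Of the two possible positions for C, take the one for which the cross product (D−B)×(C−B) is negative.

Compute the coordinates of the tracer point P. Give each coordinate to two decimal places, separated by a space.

A=(0,0), D=(9.00,0)
B = A + 2.00·(cos281°, sin281°) = (0.3816, -1.9633)
|BD| = 8.8392
circle(B,8.00) ∩ circle(D,7.00): a=5.2681, h=6.0206
  candidates: C₊=(4.1809,5.0770) cross=53.217; C₋=(6.8553,-6.6634) cross=-53.217
  mode - wants cross < 0 → take C=(6.8553,-6.6634) (cross=-53.217)
ex = (C−B)/|BC| = (0.8092,-0.5875); ey = (0.5875,0.8092)
P = B + -2.61·ex + -1.92·ey = (-2.8585,-1.9835)

-2.86 -1.98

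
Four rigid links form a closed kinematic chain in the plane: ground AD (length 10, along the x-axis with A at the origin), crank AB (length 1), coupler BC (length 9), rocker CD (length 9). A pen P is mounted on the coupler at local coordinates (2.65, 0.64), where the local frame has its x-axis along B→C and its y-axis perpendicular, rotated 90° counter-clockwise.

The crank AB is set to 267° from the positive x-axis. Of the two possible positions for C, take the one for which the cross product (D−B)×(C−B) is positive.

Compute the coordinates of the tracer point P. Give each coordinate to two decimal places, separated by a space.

A=(0,0), D=(10.00,0)
B = A + 1.00·(cos267°, sin267°) = (-0.0523, -0.9986)
|BD| = 10.1018
circle(B,9.00) ∩ circle(D,9.00): a=5.0509, h=7.4490
  candidates: C₊=(4.2374,6.9132) cross=75.249; C₋=(5.7102,-7.9119) cross=-75.249
  mode + wants cross > 0 → take C=(4.2374,6.9132) (cross=75.249)
ex = (C−B)/|BC| = (0.4766,0.8791); ey = (-0.8791,0.4766)
P = B + 2.65·ex + 0.64·ey = (0.6481,1.6360)

0.65 1.64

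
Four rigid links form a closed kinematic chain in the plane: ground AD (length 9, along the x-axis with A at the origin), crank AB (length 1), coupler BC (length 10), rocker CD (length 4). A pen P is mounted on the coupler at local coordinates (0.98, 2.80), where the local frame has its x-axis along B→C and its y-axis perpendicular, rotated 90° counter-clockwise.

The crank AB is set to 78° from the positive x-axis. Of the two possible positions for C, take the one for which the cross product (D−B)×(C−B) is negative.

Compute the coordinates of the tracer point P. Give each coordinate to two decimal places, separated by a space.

2.45 2.92

A=(0,0), D=(9.00,0)
B = A + 1.00·(cos78°, sin78°) = (0.2079, 0.9781)
|BD| = 8.8463
circle(B,10.00) ∩ circle(D,4.00): a=9.1709, h=3.9868
  candidates: C₊=(9.7634,3.9265) cross=35.269; C₋=(8.8817,-3.9983) cross=-35.269
  mode - wants cross < 0 → take C=(8.8817,-3.9983) (cross=-35.269)
ex = (C−B)/|BC| = (0.8674,-0.4976); ey = (0.4976,0.8674)
P = B + 0.98·ex + 2.80·ey = (2.4513,2.9191)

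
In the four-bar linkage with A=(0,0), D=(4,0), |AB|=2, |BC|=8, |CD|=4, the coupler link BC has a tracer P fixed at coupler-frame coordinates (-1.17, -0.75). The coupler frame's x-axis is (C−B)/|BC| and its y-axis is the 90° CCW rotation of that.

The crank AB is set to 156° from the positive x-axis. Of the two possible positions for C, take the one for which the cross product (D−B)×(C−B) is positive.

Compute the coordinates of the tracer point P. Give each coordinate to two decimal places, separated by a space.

-2.66 -0.30

A=(0,0), D=(4.00,0)
B = A + 2.00·(cos156°, sin156°) = (-1.8271, 0.8135)
|BD| = 5.8836
circle(B,8.00) ∩ circle(D,4.00): a=7.0209, h=3.8349
  candidates: C₊=(5.6566,3.6408) cross=22.563; C₋=(4.5962,-3.9553) cross=-22.563
  mode + wants cross > 0 → take C=(5.6566,3.6408) (cross=22.563)
ex = (C−B)/|BC| = (0.9355,0.3534); ey = (-0.3534,0.9355)
P = B + -1.17·ex + -0.75·ey = (-2.6565,-0.3016)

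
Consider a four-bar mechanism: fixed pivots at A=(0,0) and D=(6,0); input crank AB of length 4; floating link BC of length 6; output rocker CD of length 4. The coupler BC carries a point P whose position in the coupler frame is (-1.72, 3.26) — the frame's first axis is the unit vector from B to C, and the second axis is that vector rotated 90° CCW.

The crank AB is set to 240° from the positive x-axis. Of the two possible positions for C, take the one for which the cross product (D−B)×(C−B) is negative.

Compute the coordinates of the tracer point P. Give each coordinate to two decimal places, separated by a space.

-3.72 -0.20

A=(0,0), D=(6.00,0)
B = A + 4.00·(cos240°, sin240°) = (-2.0000, -3.4641)
|BD| = 8.7178
circle(B,6.00) ∩ circle(D,4.00): a=5.5060, h=2.3842
  candidates: C₊=(2.1053,0.9116) cross=20.785; C₋=(4.0000,-3.4641) cross=-20.785
  mode - wants cross < 0 → take C=(4.0000,-3.4641) (cross=-20.785)
ex = (C−B)/|BC| = (1.0000,-0.0000); ey = (0.0000,1.0000)
P = B + -1.72·ex + 3.26·ey = (-3.7200,-0.2041)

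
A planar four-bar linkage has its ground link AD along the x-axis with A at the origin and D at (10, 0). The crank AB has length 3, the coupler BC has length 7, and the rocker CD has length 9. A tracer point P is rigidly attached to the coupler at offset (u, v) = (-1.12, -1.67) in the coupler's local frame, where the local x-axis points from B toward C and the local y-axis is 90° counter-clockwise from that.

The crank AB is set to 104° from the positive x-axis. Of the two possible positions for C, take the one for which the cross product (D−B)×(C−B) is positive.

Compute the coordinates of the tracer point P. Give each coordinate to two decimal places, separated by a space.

-0.55 0.91

A=(0,0), D=(10.00,0)
B = A + 3.00·(cos104°, sin104°) = (-0.7258, 2.9109)
|BD| = 11.1137
circle(B,7.00) ∩ circle(D,9.00): a=4.1172, h=5.6611
  candidates: C₊=(4.7305,7.2960) cross=62.917; C₋=(1.7650,-3.6310) cross=-62.917
  mode + wants cross > 0 → take C=(4.7305,7.2960) (cross=62.917)
ex = (C−B)/|BC| = (0.7795,0.6264); ey = (-0.6264,0.7795)
P = B + -1.12·ex + -1.67·ey = (-0.5526,0.9076)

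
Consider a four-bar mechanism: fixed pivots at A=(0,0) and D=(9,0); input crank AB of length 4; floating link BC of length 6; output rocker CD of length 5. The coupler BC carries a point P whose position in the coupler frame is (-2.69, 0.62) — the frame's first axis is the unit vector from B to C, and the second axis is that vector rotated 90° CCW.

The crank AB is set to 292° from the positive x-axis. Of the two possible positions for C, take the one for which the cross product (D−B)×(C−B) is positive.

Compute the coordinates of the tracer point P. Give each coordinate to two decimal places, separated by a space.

-0.29 -5.81

A=(0,0), D=(9.00,0)
B = A + 4.00·(cos292°, sin292°) = (1.4984, -3.7087)
|BD| = 8.3683
circle(B,6.00) ∩ circle(D,5.00): a=4.8414, h=3.5441
  candidates: C₊=(4.2677,1.6140) cross=29.658; C₋=(7.4091,-4.7402) cross=-29.658
  mode + wants cross > 0 → take C=(4.2677,1.6140) (cross=29.658)
ex = (C−B)/|BC| = (0.4615,0.8871); ey = (-0.8871,0.4615)
P = B + -2.69·ex + 0.62·ey = (-0.2931,-5.8089)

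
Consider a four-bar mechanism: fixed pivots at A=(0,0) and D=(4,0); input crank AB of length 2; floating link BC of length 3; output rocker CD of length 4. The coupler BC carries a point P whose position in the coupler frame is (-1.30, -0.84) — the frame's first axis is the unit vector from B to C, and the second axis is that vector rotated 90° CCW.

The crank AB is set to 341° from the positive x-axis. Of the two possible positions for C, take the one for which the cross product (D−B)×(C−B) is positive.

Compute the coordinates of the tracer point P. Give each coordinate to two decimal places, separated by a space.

A=(0,0), D=(4.00,0)
B = A + 2.00·(cos341°, sin341°) = (1.8910, -0.6511)
|BD| = 2.2072
circle(B,3.00) ∩ circle(D,4.00): a=-0.4821, h=2.9610
  candidates: C₊=(0.5569,2.0359) cross=6.536; C₋=(2.3039,-3.6226) cross=-6.536
  mode + wants cross > 0 → take C=(0.5569,2.0359) (cross=6.536)
ex = (C−B)/|BC| = (-0.4447,0.8957); ey = (-0.8957,-0.4447)
P = B + -1.30·ex + -0.84·ey = (3.2215,-1.4419)

3.22 -1.44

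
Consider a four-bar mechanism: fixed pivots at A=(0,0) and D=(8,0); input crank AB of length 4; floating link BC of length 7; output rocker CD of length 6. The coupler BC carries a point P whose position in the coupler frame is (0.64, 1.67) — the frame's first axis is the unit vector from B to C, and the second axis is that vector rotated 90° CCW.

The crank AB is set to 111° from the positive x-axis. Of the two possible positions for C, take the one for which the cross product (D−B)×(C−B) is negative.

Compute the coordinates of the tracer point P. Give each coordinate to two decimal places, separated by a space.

0.31 4.11

A=(0,0), D=(8.00,0)
B = A + 4.00·(cos111°, sin111°) = (-1.4335, 3.7343)
|BD| = 10.1457
circle(B,7.00) ∩ circle(D,6.00): a=5.7135, h=4.0442
  candidates: C₊=(5.3675,5.3917) cross=41.031; C₋=(2.3904,-2.1290) cross=-41.031
  mode - wants cross < 0 → take C=(2.3904,-2.1290) (cross=-41.031)
ex = (C−B)/|BC| = (0.5463,-0.8376); ey = (0.8376,0.5463)
P = B + 0.64·ex + 1.67·ey = (0.3149,4.1105)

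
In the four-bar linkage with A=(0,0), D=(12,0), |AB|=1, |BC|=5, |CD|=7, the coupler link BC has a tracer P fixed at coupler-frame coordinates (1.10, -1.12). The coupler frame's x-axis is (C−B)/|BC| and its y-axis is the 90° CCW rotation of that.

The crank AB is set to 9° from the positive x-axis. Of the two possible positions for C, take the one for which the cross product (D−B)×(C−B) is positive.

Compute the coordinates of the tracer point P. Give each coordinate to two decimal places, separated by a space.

2.48 -0.34

A=(0,0), D=(12.00,0)
B = A + 1.00·(cos9°, sin9°) = (0.9877, 0.1564)
|BD| = 11.0134
circle(B,5.00) ∩ circle(D,7.00): a=4.4171, h=2.3429
  candidates: C₊=(5.4377,2.4363) cross=25.803; C₋=(5.3711,-2.2489) cross=-25.803
  mode + wants cross > 0 → take C=(5.4377,2.4363) (cross=25.803)
ex = (C−B)/|BC| = (0.8900,0.4560); ey = (-0.4560,0.8900)
P = B + 1.10·ex + -1.12·ey = (2.4774,-0.3388)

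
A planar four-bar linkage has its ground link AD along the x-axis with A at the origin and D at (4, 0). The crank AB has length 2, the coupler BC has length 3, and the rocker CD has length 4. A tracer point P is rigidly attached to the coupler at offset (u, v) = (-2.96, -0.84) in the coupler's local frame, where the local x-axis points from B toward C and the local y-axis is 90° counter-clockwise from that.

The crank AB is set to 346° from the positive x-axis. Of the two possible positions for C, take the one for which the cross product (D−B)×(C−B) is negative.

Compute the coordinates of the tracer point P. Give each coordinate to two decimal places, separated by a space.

1.01 2.45

A=(0,0), D=(4.00,0)
B = A + 2.00·(cos346°, sin346°) = (1.9406, -0.4838)
|BD| = 2.1155
circle(B,3.00) ∩ circle(D,4.00): a=-0.5967, h=2.9401
  candidates: C₊=(0.6872,2.2418) cross=6.220; C₋=(2.0321,-3.4824) cross=-6.220
  mode - wants cross < 0 → take C=(2.0321,-3.4824) (cross=-6.220)
ex = (C−B)/|BC| = (0.0305,-0.9995); ey = (0.9995,0.0305)
P = B + -2.96·ex + -0.84·ey = (1.0107,2.4492)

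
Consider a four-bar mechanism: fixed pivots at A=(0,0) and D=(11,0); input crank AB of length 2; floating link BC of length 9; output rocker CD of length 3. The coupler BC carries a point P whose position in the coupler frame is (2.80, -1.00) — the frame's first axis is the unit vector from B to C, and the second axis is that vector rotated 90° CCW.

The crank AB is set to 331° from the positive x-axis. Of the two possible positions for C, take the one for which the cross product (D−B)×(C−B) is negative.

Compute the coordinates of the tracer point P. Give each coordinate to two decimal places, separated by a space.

4.26 -2.56

A=(0,0), D=(11.00,0)
B = A + 2.00·(cos331°, sin331°) = (1.7492, -0.9696)
|BD| = 9.3014
circle(B,9.00) ∩ circle(D,3.00): a=8.5211, h=2.8967
  candidates: C₊=(9.9219,2.7996) cross=26.944; C₋=(10.5259,-2.9623) cross=-26.944
  mode - wants cross < 0 → take C=(10.5259,-2.9623) (cross=-26.944)
ex = (C−B)/|BC| = (0.9752,-0.2214); ey = (0.2214,0.9752)
P = B + 2.80·ex + -1.00·ey = (4.2583,-2.5647)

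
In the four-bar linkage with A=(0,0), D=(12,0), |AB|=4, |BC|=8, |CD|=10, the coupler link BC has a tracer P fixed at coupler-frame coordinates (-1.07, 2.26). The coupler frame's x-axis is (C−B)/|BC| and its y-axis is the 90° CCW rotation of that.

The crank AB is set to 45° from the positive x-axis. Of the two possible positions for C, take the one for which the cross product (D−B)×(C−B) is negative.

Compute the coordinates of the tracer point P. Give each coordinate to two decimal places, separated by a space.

A=(0,0), D=(12.00,0)
B = A + 4.00·(cos45°, sin45°) = (2.8284, 2.8284)
|BD| = 9.5978
circle(B,8.00) ∩ circle(D,10.00): a=2.9235, h=7.4467
  candidates: C₊=(7.8166,9.0829) cross=71.472; C₋=(3.4276,-5.1491) cross=-71.472
  mode - wants cross < 0 → take C=(3.4276,-5.1491) (cross=-71.472)
ex = (C−B)/|BC| = (0.0749,-0.9972); ey = (0.9972,0.0749)
P = B + -1.07·ex + 2.26·ey = (5.0019,4.0647)

5.00 4.06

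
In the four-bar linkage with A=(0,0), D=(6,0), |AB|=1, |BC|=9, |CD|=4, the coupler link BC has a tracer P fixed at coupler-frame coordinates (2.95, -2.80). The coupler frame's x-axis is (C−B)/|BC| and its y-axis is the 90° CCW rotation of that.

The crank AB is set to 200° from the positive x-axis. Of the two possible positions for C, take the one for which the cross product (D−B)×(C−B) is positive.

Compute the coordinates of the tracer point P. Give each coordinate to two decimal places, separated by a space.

A=(0,0), D=(6.00,0)
B = A + 1.00·(cos200°, sin200°) = (-0.9397, -0.3420)
|BD| = 6.9481
circle(B,9.00) ∩ circle(D,4.00): a=8.1516, h=3.8147
  candidates: C₊=(7.0142,3.8693) cross=26.505; C₋=(7.3898,-3.7508) cross=-26.505
  mode + wants cross > 0 → take C=(7.0142,3.8693) (cross=26.505)
ex = (C−B)/|BC| = (0.8838,0.4679); ey = (-0.4679,0.8838)
P = B + 2.95·ex + -2.80·ey = (2.9776,-1.4362)

2.98 -1.44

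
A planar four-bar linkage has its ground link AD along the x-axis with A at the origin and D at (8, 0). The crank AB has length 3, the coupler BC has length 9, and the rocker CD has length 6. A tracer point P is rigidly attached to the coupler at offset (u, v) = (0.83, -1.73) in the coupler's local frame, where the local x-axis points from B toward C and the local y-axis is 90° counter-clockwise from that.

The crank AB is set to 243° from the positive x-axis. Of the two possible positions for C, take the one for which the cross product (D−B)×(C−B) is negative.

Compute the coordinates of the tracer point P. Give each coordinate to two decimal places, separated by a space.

-1.21 -4.59

A=(0,0), D=(8.00,0)
B = A + 3.00·(cos243°, sin243°) = (-1.3620, -2.6730)
|BD| = 9.7361
circle(B,9.00) ∩ circle(D,6.00): a=7.1790, h=5.4278
  candidates: C₊=(4.0510,4.5172) cross=52.846; C₋=(7.0314,-5.9213) cross=-52.846
  mode - wants cross < 0 → take C=(7.0314,-5.9213) (cross=-52.846)
ex = (C−B)/|BC| = (0.9326,-0.3609); ey = (0.3609,0.9326)
P = B + 0.83·ex + -1.73·ey = (-1.2123,-4.5860)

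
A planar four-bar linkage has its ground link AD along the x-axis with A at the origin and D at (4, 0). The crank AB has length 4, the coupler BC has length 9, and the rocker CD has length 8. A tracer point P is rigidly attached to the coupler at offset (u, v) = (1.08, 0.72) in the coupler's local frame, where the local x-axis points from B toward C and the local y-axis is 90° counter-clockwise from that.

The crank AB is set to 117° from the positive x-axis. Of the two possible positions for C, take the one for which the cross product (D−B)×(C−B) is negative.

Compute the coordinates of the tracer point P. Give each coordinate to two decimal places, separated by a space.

-1.10 2.48

A=(0,0), D=(4.00,0)
B = A + 4.00·(cos117°, sin117°) = (-1.8160, 3.5640)
|BD| = 6.8211
circle(B,9.00) ∩ circle(D,8.00): a=4.6567, h=7.7016
  candidates: C₊=(6.1786,7.6976) cross=52.534; C₋=(-1.8696,-5.4358) cross=-52.534
  mode - wants cross < 0 → take C=(-1.8696,-5.4358) (cross=-52.534)
ex = (C−B)/|BC| = (-0.0060,-1.0000); ey = (1.0000,-0.0060)
P = B + 1.08·ex + 0.72·ey = (-1.1024,2.4798)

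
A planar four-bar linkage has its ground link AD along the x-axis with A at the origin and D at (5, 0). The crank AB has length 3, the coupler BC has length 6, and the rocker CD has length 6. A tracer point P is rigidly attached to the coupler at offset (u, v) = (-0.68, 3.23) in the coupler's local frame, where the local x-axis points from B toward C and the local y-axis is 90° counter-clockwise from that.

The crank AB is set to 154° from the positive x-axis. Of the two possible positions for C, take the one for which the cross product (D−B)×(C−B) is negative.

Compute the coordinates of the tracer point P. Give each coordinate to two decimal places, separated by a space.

-0.27 3.56

A=(0,0), D=(5.00,0)
B = A + 3.00·(cos154°, sin154°) = (-2.6964, 1.3151)
|BD| = 7.8079
circle(B,6.00) ∩ circle(D,6.00): a=3.9040, h=4.5562
  candidates: C₊=(1.9192,5.1487) cross=35.575; C₋=(0.3844,-3.8336) cross=-35.575
  mode - wants cross < 0 → take C=(0.3844,-3.8336) (cross=-35.575)
ex = (C−B)/|BC| = (0.5135,-0.8581); ey = (0.8581,0.5135)
P = B + -0.68·ex + 3.23·ey = (-0.2738,3.5571)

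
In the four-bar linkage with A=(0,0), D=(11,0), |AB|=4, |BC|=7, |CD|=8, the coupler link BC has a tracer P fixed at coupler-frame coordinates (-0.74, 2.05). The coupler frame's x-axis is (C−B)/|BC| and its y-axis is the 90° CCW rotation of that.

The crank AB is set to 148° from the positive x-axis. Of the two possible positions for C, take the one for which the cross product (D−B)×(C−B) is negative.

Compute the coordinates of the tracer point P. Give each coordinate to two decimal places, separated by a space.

A=(0,0), D=(11.00,0)
B = A + 4.00·(cos148°, sin148°) = (-3.3922, 2.1197)
|BD| = 14.5474
circle(B,7.00) ∩ circle(D,8.00): a=6.7582, h=1.8240
  candidates: C₊=(3.5596,2.9395) cross=26.535; C₋=(3.0281,-0.6696) cross=-26.535
  mode - wants cross < 0 → take C=(3.0281,-0.6696) (cross=-26.535)
ex = (C−B)/|BC| = (0.9172,-0.3985); ey = (0.3985,0.9172)
P = B + -0.74·ex + 2.05·ey = (-3.2540,4.2948)

-3.25 4.29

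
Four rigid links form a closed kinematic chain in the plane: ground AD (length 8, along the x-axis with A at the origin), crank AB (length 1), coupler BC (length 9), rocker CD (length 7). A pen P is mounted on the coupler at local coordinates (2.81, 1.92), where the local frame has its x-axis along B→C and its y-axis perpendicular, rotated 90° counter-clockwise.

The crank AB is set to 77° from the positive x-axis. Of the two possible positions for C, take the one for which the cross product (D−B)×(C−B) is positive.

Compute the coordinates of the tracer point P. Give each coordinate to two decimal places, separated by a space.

A=(0,0), D=(8.00,0)
B = A + 1.00·(cos77°, sin77°) = (0.2250, 0.9744)
|BD| = 7.8359
circle(B,9.00) ∩ circle(D,7.00): a=5.9598, h=6.7439
  candidates: C₊=(6.9771,6.9249) cross=52.844; C₋=(5.2999,-6.4583) cross=-52.844
  mode + wants cross > 0 → take C=(6.9771,6.9249) (cross=52.844)
ex = (C−B)/|BC| = (0.7502,0.6612); ey = (-0.6612,0.7502)
P = B + 2.81·ex + 1.92·ey = (1.0637,4.2727)

1.06 4.27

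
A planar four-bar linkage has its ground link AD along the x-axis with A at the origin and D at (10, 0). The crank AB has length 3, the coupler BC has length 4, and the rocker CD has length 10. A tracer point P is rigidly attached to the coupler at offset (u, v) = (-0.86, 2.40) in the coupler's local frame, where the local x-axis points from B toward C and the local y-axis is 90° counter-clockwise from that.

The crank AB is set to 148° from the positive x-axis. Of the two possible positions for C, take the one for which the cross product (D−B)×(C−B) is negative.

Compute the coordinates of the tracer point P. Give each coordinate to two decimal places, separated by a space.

-1.31 3.82

A=(0,0), D=(10.00,0)
B = A + 3.00·(cos148°, sin148°) = (-2.5441, 1.5898)
|BD| = 12.6445
circle(B,4.00) ∩ circle(D,10.00): a=3.0006, h=2.6450
  candidates: C₊=(0.7652,3.8365) cross=33.445; C₋=(0.1001,-1.4115) cross=-33.445
  mode - wants cross < 0 → take C=(0.1001,-1.4115) (cross=-33.445)
ex = (C−B)/|BC| = (0.6611,-0.7503); ey = (0.7503,0.6611)
P = B + -0.86·ex + 2.40·ey = (-1.3119,3.8216)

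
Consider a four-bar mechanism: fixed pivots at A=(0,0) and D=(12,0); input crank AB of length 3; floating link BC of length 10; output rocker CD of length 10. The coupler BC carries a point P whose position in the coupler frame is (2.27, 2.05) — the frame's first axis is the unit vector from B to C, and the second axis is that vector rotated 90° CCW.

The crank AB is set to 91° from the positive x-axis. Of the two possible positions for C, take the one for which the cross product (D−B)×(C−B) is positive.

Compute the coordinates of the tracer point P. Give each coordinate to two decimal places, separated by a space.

0.49 6.01

A=(0,0), D=(12.00,0)
B = A + 3.00·(cos91°, sin91°) = (-0.0524, 2.9995)
|BD| = 12.4200
circle(B,10.00) ∩ circle(D,10.00): a=6.2100, h=7.8381
  candidates: C₊=(7.8668,9.1059) cross=97.349; C₋=(4.0808,-6.1063) cross=-97.349
  mode + wants cross > 0 → take C=(7.8668,9.1059) (cross=97.349)
ex = (C−B)/|BC| = (0.7919,0.6106); ey = (-0.6106,0.7919)
P = B + 2.27·ex + 2.05·ey = (0.4935,6.0091)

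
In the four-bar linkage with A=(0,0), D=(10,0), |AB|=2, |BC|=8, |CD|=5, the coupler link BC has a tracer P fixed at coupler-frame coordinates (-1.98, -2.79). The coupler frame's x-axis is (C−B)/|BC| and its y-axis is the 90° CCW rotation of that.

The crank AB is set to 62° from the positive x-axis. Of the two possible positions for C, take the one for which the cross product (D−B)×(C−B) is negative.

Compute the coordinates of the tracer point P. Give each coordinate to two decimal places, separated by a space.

A=(0,0), D=(10.00,0)
B = A + 2.00·(cos62°, sin62°) = (0.9389, 1.7659)
|BD| = 9.2315
circle(B,8.00) ∩ circle(D,5.00): a=6.7281, h=4.3281
  candidates: C₊=(8.3707,4.7271) cross=39.955; C₋=(6.7149,-3.7693) cross=-39.955
  mode - wants cross < 0 → take C=(6.7149,-3.7693) (cross=-39.955)
ex = (C−B)/|BC| = (0.7220,-0.6919); ey = (0.6919,0.7220)
P = B + -1.98·ex + -2.79·ey = (-2.4210,1.1215)

-2.42 1.12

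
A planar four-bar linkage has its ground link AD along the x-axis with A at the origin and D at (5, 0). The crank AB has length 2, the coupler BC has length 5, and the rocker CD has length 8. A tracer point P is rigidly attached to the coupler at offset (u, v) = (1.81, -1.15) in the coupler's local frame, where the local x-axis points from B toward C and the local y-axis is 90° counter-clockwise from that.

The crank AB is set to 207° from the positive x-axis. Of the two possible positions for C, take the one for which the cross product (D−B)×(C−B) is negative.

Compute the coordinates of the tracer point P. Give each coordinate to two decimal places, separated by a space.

A=(0,0), D=(5.00,0)
B = A + 2.00·(cos207°, sin207°) = (-1.7820, -0.9080)
|BD| = 6.8425
circle(B,5.00) ∩ circle(D,8.00): a=0.5714, h=4.9672
  candidates: C₊=(-1.8748,4.0912) cross=33.988; C₋=(-0.5565,-5.7555) cross=-33.988
  mode - wants cross < 0 → take C=(-0.5565,-5.7555) (cross=-33.988)
ex = (C−B)/|BC| = (0.2451,-0.9695); ey = (0.9695,0.2451)
P = B + 1.81·ex + -1.15·ey = (-2.4533,-2.9446)

-2.45 -2.94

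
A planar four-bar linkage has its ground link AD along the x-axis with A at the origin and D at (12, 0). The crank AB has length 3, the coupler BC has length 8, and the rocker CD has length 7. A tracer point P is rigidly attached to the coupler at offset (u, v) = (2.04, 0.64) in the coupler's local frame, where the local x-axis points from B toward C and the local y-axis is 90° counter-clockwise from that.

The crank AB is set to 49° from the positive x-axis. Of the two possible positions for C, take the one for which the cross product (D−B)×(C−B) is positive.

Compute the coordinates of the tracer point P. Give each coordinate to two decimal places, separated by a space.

A=(0,0), D=(12.00,0)
B = A + 3.00·(cos49°, sin49°) = (1.9682, 2.2641)
|BD| = 10.2842
circle(B,8.00) ∩ circle(D,7.00): a=5.8714, h=5.4339
  candidates: C₊=(8.8918,6.2721) cross=55.883; C₋=(6.4992,-4.3291) cross=-55.883
  mode + wants cross > 0 → take C=(8.8918,6.2721) (cross=55.883)
ex = (C−B)/|BC| = (0.8655,0.5010); ey = (-0.5010,0.8655)
P = B + 2.04·ex + 0.64·ey = (3.4131,3.8400)

3.41 3.84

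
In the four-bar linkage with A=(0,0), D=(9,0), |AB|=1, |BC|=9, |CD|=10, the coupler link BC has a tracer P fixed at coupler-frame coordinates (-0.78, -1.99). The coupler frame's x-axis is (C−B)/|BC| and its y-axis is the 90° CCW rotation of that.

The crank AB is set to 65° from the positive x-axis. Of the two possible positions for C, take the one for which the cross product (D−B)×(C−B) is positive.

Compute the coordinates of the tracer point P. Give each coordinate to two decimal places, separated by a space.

1.84 -0.69

A=(0,0), D=(9.00,0)
B = A + 1.00·(cos65°, sin65°) = (0.4226, 0.9063)
|BD| = 8.6251
circle(B,9.00) ∩ circle(D,10.00): a=3.2111, h=8.4077
  candidates: C₊=(4.4994,8.9300) cross=72.517; C₋=(2.7325,-7.7922) cross=-72.517
  mode + wants cross > 0 → take C=(4.4994,8.9300) (cross=72.517)
ex = (C−B)/|BC| = (0.4530,0.8915); ey = (-0.8915,0.4530)
P = B + -0.78·ex + -1.99·ey = (1.8434,-0.6905)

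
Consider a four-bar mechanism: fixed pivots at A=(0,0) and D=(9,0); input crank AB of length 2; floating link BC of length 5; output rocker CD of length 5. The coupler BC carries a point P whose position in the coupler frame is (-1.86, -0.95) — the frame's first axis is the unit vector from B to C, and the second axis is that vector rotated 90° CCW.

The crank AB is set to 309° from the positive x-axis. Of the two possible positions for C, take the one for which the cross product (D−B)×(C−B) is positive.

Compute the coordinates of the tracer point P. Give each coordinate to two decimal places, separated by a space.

A=(0,0), D=(9.00,0)
B = A + 2.00·(cos309°, sin309°) = (1.2586, -1.5543)
|BD| = 7.8959
circle(B,5.00) ∩ circle(D,5.00): a=3.9479, h=3.0682
  candidates: C₊=(4.5253,2.2310) cross=24.226; C₋=(5.7333,-3.7853) cross=-24.226
  mode + wants cross > 0 → take C=(4.5253,2.2310) (cross=24.226)
ex = (C−B)/|BC| = (0.6533,0.7571); ey = (-0.7571,0.6533)
P = B + -1.86·ex + -0.95·ey = (0.7626,-3.5831)

0.76 -3.58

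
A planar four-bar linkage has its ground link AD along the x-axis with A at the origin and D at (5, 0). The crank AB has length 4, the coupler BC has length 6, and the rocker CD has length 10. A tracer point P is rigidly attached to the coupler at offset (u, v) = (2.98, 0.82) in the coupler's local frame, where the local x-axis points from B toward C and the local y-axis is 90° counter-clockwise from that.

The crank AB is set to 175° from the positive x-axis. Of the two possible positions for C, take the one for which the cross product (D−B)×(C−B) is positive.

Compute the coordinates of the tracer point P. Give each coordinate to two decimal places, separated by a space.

-4.21 3.43

A=(0,0), D=(5.00,0)
B = A + 4.00·(cos175°, sin175°) = (-3.9848, 0.3486)
|BD| = 8.9915
circle(B,6.00) ∩ circle(D,10.00): a=0.9369, h=5.9264
  candidates: C₊=(-2.8188,6.2342) cross=53.288; C₋=(-3.2784,-5.6097) cross=-53.288
  mode + wants cross > 0 → take C=(-2.8188,6.2342) (cross=53.288)
ex = (C−B)/|BC| = (0.1943,0.9809); ey = (-0.9809,0.1943)
P = B + 2.98·ex + 0.82·ey = (-4.2101,3.4312)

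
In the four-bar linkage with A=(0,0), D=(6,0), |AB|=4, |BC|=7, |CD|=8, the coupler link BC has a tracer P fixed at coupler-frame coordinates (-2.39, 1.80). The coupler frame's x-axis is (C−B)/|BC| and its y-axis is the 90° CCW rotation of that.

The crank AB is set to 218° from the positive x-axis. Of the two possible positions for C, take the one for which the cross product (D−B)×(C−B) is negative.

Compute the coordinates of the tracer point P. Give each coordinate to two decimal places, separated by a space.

-3.79 0.46

A=(0,0), D=(6.00,0)
B = A + 4.00·(cos218°, sin218°) = (-3.1520, -2.4626)
|BD| = 9.4776
circle(B,7.00) ∩ circle(D,8.00): a=3.9474, h=5.7808
  candidates: C₊=(-0.8423,4.1453) cross=54.788; C₋=(2.1619,-7.0192) cross=-54.788
  mode - wants cross < 0 → take C=(2.1619,-7.0192) (cross=-54.788)
ex = (C−B)/|BC| = (0.7591,-0.6509); ey = (0.6509,0.7591)
P = B + -2.39·ex + 1.80·ey = (-3.7947,0.4595)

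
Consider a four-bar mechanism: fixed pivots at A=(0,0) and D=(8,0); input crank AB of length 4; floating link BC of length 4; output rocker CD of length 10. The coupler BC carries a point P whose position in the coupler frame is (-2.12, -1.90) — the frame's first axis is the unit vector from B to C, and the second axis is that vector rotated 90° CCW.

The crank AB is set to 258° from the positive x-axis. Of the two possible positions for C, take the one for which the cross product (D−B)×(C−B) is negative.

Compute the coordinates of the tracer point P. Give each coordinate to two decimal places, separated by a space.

-3.55 -3.07

A=(0,0), D=(8.00,0)
B = A + 4.00·(cos258°, sin258°) = (-0.8316, -3.9126)
|BD| = 9.6595
circle(B,4.00) ∩ circle(D,10.00): a=0.4817, h=3.9709
  candidates: C₊=(-1.9996,-0.0869) cross=38.357; C₋=(1.2172,-7.3480) cross=-38.357
  mode - wants cross < 0 → take C=(1.2172,-7.3480) (cross=-38.357)
ex = (C−B)/|BC| = (0.5122,-0.8589); ey = (0.8589,0.5122)
P = B + -2.12·ex + -1.90·ey = (-3.5494,-3.0650)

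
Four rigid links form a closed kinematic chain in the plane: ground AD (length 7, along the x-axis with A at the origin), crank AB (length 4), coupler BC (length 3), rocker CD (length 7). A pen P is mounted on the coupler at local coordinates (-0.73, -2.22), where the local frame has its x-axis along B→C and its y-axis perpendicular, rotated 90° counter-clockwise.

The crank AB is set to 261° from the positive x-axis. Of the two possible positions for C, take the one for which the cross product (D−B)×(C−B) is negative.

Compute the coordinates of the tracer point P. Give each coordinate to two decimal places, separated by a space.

-2.12 -5.74

A=(0,0), D=(7.00,0)
B = A + 4.00·(cos261°, sin261°) = (-0.6257, -3.9508)
|BD| = 8.5884
circle(B,3.00) ∩ circle(D,7.00): a=1.9655, h=2.2665
  candidates: C₊=(0.0768,-1.0342) cross=19.465; C₋=(2.1620,-5.0591) cross=-19.465
  mode - wants cross < 0 → take C=(2.1620,-5.0591) (cross=-19.465)
ex = (C−B)/|BC| = (0.9293,-0.3694); ey = (0.3694,0.9293)
P = B + -0.73·ex + -2.22·ey = (-2.1242,-5.7440)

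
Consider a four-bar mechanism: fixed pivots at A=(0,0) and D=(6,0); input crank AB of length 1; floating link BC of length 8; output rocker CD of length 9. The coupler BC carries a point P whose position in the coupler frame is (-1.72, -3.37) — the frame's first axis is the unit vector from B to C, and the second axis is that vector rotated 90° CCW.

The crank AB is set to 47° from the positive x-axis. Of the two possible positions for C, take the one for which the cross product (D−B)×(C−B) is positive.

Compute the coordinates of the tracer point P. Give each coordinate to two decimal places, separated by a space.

A=(0,0), D=(6.00,0)
B = A + 1.00·(cos47°, sin47°) = (0.6820, 0.7314)
|BD| = 5.3681
circle(B,8.00) ∩ circle(D,9.00): a=1.1006, h=7.9239
  candidates: C₊=(2.8519,8.4315) cross=42.536; C₋=(0.6928,-7.2686) cross=-42.536
  mode + wants cross > 0 → take C=(2.8519,8.4315) (cross=42.536)
ex = (C−B)/|BC| = (0.2712,0.9625); ey = (-0.9625,0.2712)
P = B + -1.72·ex + -3.37·ey = (3.4591,-1.8382)

3.46 -1.84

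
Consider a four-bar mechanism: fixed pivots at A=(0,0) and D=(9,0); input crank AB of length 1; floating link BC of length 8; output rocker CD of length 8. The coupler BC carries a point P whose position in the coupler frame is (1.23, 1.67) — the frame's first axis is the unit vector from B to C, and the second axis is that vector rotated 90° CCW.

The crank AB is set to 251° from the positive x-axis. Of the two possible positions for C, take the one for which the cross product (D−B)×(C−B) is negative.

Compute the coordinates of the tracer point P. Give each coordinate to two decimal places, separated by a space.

A=(0,0), D=(9.00,0)
B = A + 1.00·(cos251°, sin251°) = (-0.3256, -0.9455)
|BD| = 9.3734
circle(B,8.00) ∩ circle(D,8.00): a=4.6867, h=6.4834
  candidates: C₊=(3.6832,5.9776) cross=60.772; C₋=(4.9912,-6.9231) cross=-60.772
  mode - wants cross < 0 → take C=(4.9912,-6.9231) (cross=-60.772)
ex = (C−B)/|BC| = (0.6646,-0.7472); ey = (0.7472,0.6646)
P = B + 1.23·ex + 1.67·ey = (1.7397,-0.7547)

1.74 -0.75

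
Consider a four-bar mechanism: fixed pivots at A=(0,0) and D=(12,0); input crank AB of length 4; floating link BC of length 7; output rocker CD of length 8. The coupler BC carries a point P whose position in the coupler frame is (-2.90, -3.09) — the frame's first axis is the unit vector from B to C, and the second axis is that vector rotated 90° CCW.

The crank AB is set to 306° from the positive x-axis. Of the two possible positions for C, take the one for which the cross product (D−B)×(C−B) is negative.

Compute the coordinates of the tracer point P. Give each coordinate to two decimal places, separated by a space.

A=(0,0), D=(12.00,0)
B = A + 4.00·(cos306°, sin306°) = (2.3511, -3.2361)
|BD| = 10.1771
circle(B,7.00) ∩ circle(D,8.00): a=4.3516, h=5.4830
  candidates: C₊=(4.7334,3.3461) cross=55.801; C₋=(8.2203,-7.0508) cross=-55.801
  mode - wants cross < 0 → take C=(8.2203,-7.0508) (cross=-55.801)
ex = (C−B)/|BC| = (0.8385,-0.5450); ey = (0.5450,0.8385)
P = B + -2.90·ex + -3.09·ey = (-1.7643,-4.2465)

-1.76 -4.25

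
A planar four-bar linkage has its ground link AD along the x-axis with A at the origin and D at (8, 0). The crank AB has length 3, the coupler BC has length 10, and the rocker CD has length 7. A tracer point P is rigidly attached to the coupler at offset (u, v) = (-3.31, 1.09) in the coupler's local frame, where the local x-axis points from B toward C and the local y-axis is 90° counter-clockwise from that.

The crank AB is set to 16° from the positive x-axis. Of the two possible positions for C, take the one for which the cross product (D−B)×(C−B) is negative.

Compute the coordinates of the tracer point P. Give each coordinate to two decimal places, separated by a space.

A=(0,0), D=(8.00,0)
B = A + 3.00·(cos16°, sin16°) = (2.8838, 0.8269)
|BD| = 5.1826
circle(B,10.00) ∩ circle(D,7.00): a=7.5116, h=6.6012
  candidates: C₊=(11.3524,6.1450) cross=34.211; C₋=(9.2459,-6.8882) cross=-34.211
  mode - wants cross < 0 → take C=(9.2459,-6.8882) (cross=-34.211)
ex = (C−B)/|BC| = (0.6362,-0.7715); ey = (0.7715,0.6362)
P = B + -3.31·ex + 1.09·ey = (1.6189,4.0741)

1.62 4.07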